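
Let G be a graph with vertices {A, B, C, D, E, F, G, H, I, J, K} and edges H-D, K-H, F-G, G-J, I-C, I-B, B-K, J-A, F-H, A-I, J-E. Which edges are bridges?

C-I, D-H, E-J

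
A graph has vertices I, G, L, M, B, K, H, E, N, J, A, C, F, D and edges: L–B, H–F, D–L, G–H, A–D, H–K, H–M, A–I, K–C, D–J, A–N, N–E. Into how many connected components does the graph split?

2

Starting from C we can reach C, F, G, H, K, M. That is one component of size 6.
Starting from A we can reach A, B, D, E, I, J, L, N. That is one component of size 8.
Total: 2 components.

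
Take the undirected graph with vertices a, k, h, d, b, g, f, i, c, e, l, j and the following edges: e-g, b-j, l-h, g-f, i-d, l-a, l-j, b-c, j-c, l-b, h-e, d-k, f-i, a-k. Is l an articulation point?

Yes

Deleting l raises the number of components from 1 to 2, so l is a cut vertex.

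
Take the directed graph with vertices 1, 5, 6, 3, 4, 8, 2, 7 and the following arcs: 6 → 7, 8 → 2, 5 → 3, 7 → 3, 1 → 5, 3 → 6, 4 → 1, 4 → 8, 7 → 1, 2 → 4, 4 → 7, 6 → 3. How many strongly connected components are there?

{1, 3, 5, 6, 7} are all mutually reachable — one SCC of size 5.
{2, 4, 8} are all mutually reachable — one SCC of size 3.
That gives 2 strongly connected components.

2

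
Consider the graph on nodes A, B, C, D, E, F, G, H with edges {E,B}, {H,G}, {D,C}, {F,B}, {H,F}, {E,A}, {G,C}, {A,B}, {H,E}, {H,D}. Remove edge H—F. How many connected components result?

1

H and F are still connected via H-E-B-F, so the component count stays at 1.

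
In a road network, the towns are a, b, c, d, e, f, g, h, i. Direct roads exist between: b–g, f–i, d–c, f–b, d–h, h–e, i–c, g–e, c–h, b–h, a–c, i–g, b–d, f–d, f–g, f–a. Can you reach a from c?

Yes

From c we can reach a, b, c, d, e, f, g, h, i, which includes a.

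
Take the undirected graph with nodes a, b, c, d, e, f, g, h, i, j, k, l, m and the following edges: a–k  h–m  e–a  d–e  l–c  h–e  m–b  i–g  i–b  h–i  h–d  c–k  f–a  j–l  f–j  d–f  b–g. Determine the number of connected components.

1

Starting from a we can reach a, b, c, d, e, f, g, h, i, j, k, l, m. That is one component of size 13.
Total: 1 component.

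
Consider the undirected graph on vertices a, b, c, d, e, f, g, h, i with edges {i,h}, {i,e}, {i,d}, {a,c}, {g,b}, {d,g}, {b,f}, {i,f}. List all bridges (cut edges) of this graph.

a-c, e-i, h-i

The edges on the cycle i-d-g-b-f-i are not bridges since each lies on that cycle.
But removing c-a disconnects c from a; removing i-h disconnects i from h; removing i-e disconnects i from e — these are bridges.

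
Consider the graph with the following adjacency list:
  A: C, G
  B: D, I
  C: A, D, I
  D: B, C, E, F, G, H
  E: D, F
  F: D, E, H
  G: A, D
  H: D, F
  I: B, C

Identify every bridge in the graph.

none

The edges on the cycle D-H-F-D are not bridges since each lies on that cycle.
Every edge lies on some cycle, so there are no bridges.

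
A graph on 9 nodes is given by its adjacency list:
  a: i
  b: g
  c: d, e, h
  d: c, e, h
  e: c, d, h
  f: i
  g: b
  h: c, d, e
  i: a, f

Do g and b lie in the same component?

From g we can reach b, g, which includes b.

Yes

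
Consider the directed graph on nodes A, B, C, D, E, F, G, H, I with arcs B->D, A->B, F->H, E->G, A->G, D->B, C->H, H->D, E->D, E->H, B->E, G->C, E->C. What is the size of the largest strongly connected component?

{B, C, D, E, G, H} are all mutually reachable — one SCC of size 6.
{A} is an SCC by itself.
{I} is an SCC by itself.
{F} is an SCC by itself.
The largest has 6 vertices.

6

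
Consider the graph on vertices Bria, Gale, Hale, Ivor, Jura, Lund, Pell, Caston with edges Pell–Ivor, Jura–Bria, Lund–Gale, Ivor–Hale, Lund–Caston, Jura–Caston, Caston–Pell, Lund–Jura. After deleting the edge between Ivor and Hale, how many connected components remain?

2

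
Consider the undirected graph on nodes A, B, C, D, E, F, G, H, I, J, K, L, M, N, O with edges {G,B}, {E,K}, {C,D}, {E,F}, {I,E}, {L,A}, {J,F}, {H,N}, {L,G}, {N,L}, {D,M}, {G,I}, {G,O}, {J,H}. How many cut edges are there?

6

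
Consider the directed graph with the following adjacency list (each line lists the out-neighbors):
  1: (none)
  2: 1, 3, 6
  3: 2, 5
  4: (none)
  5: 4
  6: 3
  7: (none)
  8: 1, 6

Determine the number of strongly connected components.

6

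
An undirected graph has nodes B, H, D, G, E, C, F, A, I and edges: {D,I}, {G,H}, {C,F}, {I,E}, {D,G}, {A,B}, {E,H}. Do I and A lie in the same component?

No

The component containing I is {D, E, G, H, I}, and A is not in it.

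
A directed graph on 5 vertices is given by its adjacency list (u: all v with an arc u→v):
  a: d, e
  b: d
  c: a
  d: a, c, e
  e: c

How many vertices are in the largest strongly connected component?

4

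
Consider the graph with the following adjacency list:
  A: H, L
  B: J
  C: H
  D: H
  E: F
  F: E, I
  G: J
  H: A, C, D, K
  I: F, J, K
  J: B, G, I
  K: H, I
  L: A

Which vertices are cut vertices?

A, F, H, I, J, K

Removing A increases the component count from 1 to 2, so A is a cut vertex.
Removing F increases the component count from 1 to 2, so F is a cut vertex.
Removing H increases the component count from 1 to 4, so H is a cut vertex.
Likewise I, J, K are cut vertices.
By contrast removing B leaves 1 component; it is not a cut vertex. No other vertex is a cut vertex either.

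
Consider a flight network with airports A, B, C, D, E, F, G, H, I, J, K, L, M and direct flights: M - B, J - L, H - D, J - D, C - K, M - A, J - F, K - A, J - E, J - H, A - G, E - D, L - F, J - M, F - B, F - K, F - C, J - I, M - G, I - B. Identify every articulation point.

Removing J increases the component count from 1 to 2, so J is a cut vertex.
By contrast removing M leaves 1 component; it is not a cut vertex. No other vertex is a cut vertex either.

J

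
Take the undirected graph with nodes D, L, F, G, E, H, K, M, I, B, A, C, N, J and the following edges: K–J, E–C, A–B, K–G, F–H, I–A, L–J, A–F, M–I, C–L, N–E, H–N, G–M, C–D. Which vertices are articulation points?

A, C

Removing A increases the component count from 1 to 2, so A is a cut vertex.
Removing C increases the component count from 1 to 2, so C is a cut vertex.
By contrast removing H leaves 1 component; it is not a cut vertex. No other vertex is a cut vertex either.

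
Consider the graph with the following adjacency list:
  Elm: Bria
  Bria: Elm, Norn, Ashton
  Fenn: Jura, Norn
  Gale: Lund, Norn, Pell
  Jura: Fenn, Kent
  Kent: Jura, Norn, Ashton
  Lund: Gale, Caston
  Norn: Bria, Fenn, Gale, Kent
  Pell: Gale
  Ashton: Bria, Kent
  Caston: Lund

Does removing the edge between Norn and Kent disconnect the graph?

No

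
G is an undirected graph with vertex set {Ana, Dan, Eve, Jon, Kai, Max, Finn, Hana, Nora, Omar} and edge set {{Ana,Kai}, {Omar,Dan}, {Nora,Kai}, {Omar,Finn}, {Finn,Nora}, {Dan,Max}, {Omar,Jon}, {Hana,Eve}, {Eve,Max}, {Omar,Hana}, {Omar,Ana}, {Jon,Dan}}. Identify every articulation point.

Removing Omar increases the component count from 1 to 2, so Omar is a cut vertex.
By contrast removing Nora leaves 1 component; it is not a cut vertex. No other vertex is a cut vertex either.

Omar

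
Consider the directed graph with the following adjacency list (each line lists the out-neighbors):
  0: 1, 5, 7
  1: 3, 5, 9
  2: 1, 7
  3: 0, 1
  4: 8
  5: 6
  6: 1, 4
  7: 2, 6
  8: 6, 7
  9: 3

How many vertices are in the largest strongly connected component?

10

{0, 1, 2, 3, 4, 5, 6, 7, 8, 9} are all mutually reachable — one SCC of size 10.
The largest has 10 vertices.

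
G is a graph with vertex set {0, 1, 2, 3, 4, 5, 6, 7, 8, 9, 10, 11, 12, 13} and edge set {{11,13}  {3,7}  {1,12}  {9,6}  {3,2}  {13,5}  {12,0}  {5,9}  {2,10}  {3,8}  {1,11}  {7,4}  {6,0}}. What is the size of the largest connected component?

8

Starting from 2 we can reach 2, 3, 4, 7, 8, 10. That is one component of size 6.
Starting from 0 we can reach 0, 1, 5, 6, 9, 11, 12, 13. That is one component of size 8.
The largest has 8 vertices.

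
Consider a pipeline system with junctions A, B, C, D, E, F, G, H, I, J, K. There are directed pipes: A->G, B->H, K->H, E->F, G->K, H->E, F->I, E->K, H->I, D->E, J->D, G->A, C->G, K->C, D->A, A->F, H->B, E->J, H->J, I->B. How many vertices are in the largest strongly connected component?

{A, B, C, D, E, F, G, H, I, J, K} are all mutually reachable — one SCC of size 11.
The largest has 11 vertices.

11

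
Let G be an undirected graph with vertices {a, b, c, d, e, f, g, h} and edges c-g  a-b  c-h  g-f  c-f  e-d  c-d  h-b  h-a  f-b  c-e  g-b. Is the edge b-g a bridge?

No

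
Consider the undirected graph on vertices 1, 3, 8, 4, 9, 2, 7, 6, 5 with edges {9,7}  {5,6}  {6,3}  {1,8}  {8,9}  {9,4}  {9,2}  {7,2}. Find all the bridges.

The edges on the cycle 9-7-2-9 are not bridges since each lies on that cycle.
But removing 5—6 disconnects 5 from 6; removing 8—1 disconnects 8 from 1; removing 4—9 disconnects 4 from 9; removing 3—6 disconnects 3 from 6 — these are bridges.
In total 5 edges are bridges.

1-8, 3-6, 4-9, 5-6, 8-9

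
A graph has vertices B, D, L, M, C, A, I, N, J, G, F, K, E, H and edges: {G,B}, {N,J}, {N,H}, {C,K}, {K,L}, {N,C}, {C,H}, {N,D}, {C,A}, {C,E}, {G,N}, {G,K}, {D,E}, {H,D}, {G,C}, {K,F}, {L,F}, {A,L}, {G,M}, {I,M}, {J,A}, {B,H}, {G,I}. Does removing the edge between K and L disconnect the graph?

No

After removing K-L, the path K-F-L still connects them, so the edge is not a bridge.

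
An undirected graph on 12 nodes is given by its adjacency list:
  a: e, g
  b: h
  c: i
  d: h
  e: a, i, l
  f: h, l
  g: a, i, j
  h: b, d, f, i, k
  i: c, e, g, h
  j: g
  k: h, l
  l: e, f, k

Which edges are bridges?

b-h, c-i, d-h, g-j

The edges on the cycle h-f-l-k-h are not bridges since each lies on that cycle.
But removing j-g disconnects j from g; removing h-b disconnects h from b; removing h-d disconnects h from d; removing i-c disconnects i from c — these are bridges.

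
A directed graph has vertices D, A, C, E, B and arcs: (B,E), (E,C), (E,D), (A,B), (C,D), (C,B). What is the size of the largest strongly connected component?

3

{B, C, E} are all mutually reachable — one SCC of size 3.
{D} is an SCC by itself.
{A} is an SCC by itself.
The largest has 3 vertices.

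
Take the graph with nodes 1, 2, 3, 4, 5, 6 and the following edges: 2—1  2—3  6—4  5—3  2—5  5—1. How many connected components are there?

Starting from 4 we can reach 4, 6. That is one component of size 2.
Starting from 1 we can reach 1, 2, 3, 5. That is one component of size 4.
Total: 2 components.

2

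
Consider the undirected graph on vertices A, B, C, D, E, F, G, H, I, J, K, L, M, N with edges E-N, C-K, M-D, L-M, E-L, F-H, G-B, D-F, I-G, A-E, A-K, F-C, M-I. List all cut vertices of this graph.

E, F, G, I, M

Removing E increases the component count from 2 to 3, so E is a cut vertex.
Removing F increases the component count from 2 to 3, so F is a cut vertex.
Removing G increases the component count from 2 to 3, so G is a cut vertex.
Likewise I, M are cut vertices.
By contrast removing L leaves 2 components; it is not a cut vertex. No other vertex is a cut vertex either.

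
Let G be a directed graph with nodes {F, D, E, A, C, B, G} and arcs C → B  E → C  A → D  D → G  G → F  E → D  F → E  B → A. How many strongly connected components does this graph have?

1

{A, B, C, D, E, F, G} are all mutually reachable — one SCC of size 7.
That gives 1 strongly connected component.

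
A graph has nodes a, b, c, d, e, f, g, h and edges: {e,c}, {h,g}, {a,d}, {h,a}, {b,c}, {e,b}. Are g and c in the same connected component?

The component containing g is {a, d, g, h}, and c is not in it.

No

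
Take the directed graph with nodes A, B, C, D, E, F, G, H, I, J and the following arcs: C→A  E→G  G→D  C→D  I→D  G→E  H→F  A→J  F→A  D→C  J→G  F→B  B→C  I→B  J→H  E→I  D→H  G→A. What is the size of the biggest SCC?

10

{A, B, C, D, E, F, G, H, I, J} are all mutually reachable — one SCC of size 10.
The largest has 10 vertices.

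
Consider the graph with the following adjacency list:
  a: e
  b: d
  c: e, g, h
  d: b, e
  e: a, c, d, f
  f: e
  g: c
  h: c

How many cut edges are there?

7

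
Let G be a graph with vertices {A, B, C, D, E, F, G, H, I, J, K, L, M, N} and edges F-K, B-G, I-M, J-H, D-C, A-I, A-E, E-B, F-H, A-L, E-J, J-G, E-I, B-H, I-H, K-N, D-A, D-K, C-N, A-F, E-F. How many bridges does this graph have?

2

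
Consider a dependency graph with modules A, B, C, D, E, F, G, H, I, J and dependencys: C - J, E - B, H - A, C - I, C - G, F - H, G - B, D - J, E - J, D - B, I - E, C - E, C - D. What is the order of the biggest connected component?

Starting from A we can reach A, F, H. That is one component of size 3.
Starting from B we can reach B, C, D, E, G, I, J. That is one component of size 7.
The largest has 7 vertices.

7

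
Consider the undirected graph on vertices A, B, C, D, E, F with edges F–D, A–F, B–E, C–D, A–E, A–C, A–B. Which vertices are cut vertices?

Removing A increases the component count from 1 to 2, so A is a cut vertex.
By contrast removing E leaves 1 component; it is not a cut vertex. No other vertex is a cut vertex either.

A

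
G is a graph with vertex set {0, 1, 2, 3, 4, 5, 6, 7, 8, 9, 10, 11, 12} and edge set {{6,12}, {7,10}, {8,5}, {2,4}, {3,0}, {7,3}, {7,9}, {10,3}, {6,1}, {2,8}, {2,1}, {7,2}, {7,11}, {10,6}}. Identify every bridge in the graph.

The edges on the cycle 7-10-6-1-2-7 are not bridges since each lies on that cycle.
But removing 11–7 disconnects 11 from 7; removing 3–0 disconnects 3 from 0; removing 2–4 disconnects 2 from 4; removing 8–2 disconnects 8 from 2 — these are bridges.
In total 7 edges are bridges.

0-3, 11-7, 12-6, 2-4, 2-8, 5-8, 7-9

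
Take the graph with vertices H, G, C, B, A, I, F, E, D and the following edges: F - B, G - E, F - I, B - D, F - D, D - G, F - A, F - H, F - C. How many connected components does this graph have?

Starting from A we can reach A, B, C, D, E, F, G, H, I. That is one component of size 9.
Total: 1 component.

1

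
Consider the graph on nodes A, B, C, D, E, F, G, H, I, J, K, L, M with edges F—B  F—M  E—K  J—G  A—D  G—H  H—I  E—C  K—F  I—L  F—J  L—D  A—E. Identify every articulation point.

Removing E increases the component count from 1 to 2, so E is a cut vertex.
Removing F increases the component count from 1 to 3, so F is a cut vertex.
By contrast removing L leaves 1 component; it is not a cut vertex. No other vertex is a cut vertex either.

E, F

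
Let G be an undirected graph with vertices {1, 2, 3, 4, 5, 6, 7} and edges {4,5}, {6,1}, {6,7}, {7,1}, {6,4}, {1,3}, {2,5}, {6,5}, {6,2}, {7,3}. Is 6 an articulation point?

Yes

Deleting 6 raises the number of components from 1 to 2, so 6 is a cut vertex.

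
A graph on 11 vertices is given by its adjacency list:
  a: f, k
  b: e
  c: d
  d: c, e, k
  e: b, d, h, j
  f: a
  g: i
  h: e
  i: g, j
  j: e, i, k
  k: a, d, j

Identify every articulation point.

a, d, e, i, j, k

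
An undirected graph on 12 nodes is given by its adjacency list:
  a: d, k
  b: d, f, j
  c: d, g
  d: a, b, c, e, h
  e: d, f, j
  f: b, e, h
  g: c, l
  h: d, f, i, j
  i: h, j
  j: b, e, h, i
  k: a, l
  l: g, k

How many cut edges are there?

The edges on the cycle d-b-f-e-d are not bridges since each lies on that cycle.
Every edge lies on some cycle, so there are no bridges.

0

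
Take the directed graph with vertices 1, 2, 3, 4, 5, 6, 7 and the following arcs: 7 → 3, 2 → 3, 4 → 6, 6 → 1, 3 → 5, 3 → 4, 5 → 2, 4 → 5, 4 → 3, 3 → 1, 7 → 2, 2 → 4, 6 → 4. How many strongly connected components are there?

3

{2, 3, 4, 5, 6} are all mutually reachable — one SCC of size 5.
{7} is an SCC by itself.
{1} is an SCC by itself.
That gives 3 strongly connected components.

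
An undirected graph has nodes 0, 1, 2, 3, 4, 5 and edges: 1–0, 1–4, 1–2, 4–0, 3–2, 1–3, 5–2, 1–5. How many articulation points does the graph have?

Removing 1 increases the component count from 1 to 2, so 1 is a cut vertex.
By contrast removing 2 leaves 1 component; it is not a cut vertex. No other vertex is a cut vertex either.

1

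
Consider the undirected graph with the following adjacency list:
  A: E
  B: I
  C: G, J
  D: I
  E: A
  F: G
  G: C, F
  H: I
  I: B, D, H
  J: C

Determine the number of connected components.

3

Starting from A we can reach A, E. That is one component of size 2.
Starting from B we can reach B, D, H, I. That is one component of size 4.
Starting from C we can reach C, F, G, J. That is one component of size 4.
Total: 3 components.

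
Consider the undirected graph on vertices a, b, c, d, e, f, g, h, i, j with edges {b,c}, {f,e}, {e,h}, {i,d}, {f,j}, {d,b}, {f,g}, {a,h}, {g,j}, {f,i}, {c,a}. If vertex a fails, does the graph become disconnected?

Deleting a leaves 1 component (was 1) (its neighbors c, h remain connected to each other), so a is not a cut vertex.

No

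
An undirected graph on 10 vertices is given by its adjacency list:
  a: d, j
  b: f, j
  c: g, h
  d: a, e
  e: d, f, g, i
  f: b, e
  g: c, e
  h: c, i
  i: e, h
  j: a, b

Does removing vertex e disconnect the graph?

Yes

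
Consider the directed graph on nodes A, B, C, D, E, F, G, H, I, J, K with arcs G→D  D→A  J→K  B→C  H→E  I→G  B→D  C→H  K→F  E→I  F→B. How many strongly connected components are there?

{D} is an SCC by itself.
{I} is an SCC by itself.
{K} is an SCC by itself.
{F} is an SCC by itself.
{G} is an SCC by itself.
(and 6 more singleton SCCs)
That gives 11 strongly connected components.

11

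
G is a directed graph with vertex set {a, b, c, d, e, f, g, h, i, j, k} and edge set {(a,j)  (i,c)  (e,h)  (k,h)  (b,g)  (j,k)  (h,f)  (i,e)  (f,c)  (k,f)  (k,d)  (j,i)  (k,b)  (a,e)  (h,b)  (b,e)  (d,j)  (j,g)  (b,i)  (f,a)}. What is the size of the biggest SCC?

{a, b, d, e, f, h, i, j, k} are all mutually reachable — one SCC of size 9.
{c} is an SCC by itself.
{g} is an SCC by itself.
The largest has 9 vertices.

9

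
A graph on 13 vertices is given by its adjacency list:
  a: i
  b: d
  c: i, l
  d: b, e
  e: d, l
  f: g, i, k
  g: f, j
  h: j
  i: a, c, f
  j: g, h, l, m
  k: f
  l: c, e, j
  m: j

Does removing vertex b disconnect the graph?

No

Deleting b leaves 1 component (was 1), so b is not a cut vertex.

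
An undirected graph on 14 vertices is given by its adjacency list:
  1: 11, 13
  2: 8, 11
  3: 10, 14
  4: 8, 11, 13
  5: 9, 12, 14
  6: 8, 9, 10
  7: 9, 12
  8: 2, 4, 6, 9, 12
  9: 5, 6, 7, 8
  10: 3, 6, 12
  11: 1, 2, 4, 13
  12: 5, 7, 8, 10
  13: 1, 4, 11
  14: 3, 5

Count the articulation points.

1

Removing 8 increases the component count from 1 to 2, so 8 is a cut vertex.
By contrast removing 3 leaves 1 component; it is not a cut vertex. No other vertex is a cut vertex either.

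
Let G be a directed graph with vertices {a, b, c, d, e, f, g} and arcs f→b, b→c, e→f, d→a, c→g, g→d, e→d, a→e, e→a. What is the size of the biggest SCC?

7

{a, b, c, d, e, f, g} are all mutually reachable — one SCC of size 7.
The largest has 7 vertices.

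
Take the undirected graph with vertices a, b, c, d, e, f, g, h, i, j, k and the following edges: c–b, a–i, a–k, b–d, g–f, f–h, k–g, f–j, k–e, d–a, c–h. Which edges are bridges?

The edges on the cycle c-b-d-a-k-g-f-h-c are not bridges since each lies on that cycle.
But removing e–k disconnects e from k; removing j–f disconnects j from f; removing i–a disconnects i from a — these are bridges.

a-i, e-k, f-j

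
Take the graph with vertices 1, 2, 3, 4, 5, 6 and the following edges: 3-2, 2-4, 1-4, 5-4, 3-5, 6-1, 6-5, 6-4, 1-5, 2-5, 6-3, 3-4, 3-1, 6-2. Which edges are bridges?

The edges on the cycle 3-2-4-5-3 are not bridges since each lies on that cycle.
Every edge lies on some cycle, so there are no bridges.

none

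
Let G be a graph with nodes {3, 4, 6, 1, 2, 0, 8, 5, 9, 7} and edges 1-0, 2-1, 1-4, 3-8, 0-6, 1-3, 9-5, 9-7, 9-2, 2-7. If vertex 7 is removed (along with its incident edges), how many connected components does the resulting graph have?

1

With 7 gone, the remaining components are: {0, 1, 2, 3, 4, 5, 6, 8, 9}.
That is 1 component.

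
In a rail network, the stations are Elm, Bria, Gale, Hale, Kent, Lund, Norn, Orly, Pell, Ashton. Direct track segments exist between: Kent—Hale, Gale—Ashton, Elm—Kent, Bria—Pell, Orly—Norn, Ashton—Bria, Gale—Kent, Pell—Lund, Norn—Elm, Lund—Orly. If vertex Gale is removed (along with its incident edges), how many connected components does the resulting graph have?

With Gale gone, the remaining components are: {Elm, Bria, Hale, Kent, Lund, Norn, Orly, Pell, Ashton}.
That is 1 component.

1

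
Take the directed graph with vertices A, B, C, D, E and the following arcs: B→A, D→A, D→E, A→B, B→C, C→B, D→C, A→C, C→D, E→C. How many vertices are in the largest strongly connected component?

5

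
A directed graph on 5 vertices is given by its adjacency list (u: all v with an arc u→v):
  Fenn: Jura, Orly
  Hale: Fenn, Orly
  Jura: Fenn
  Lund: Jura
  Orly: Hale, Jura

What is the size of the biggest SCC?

4

{Fenn, Hale, Jura, Orly} are all mutually reachable — one SCC of size 4.
{Lund} is an SCC by itself.
The largest has 4 vertices.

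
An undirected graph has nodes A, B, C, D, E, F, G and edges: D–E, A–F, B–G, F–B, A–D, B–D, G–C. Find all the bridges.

B-G, C-G, D-E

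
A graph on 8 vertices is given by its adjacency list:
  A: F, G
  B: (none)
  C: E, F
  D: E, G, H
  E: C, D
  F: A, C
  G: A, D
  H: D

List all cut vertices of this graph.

D

Removing D increases the component count from 2 to 3, so D is a cut vertex.
By contrast removing C leaves 2 components; it is not a cut vertex. No other vertex is a cut vertex either.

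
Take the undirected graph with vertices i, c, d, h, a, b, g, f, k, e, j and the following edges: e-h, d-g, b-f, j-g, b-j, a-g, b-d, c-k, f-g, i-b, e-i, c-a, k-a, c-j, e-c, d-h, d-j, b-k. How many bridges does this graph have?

The edges on the cycle b-d-g-a-k-b are not bridges since each lies on that cycle.
Every edge lies on some cycle, so there are no bridges.

0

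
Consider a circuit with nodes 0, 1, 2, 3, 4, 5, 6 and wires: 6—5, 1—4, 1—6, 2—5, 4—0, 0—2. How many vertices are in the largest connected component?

3 is isolated — a component by itself.
Starting from 0 we can reach 0, 1, 2, 4, 5, 6. That is one component of size 6.
The largest has 6 vertices.

6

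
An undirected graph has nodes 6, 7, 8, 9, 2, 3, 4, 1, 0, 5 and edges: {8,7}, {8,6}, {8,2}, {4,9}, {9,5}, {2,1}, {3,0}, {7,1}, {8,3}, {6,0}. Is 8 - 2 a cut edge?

No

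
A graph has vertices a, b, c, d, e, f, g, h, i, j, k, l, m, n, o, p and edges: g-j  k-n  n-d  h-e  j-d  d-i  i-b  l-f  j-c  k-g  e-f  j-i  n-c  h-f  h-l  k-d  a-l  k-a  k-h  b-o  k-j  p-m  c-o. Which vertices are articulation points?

k

Removing k increases the component count from 2 to 3, so k is a cut vertex.
By contrast removing j leaves 2 components; it is not a cut vertex. No other vertex is a cut vertex either.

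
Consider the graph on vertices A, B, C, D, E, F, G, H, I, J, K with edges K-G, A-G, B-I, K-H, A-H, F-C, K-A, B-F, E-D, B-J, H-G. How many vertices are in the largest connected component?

Starting from D we can reach D, E. That is one component of size 2.
Starting from A we can reach A, G, H, K. That is one component of size 4.
Starting from B we can reach B, C, F, I, J. That is one component of size 5.
The largest has 5 vertices.

5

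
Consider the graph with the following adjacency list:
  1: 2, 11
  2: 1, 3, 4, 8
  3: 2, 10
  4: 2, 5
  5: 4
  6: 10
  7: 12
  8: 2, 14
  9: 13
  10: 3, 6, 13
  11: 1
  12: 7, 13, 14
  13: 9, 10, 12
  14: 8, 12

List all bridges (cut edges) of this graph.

1-11, 1-2, 10-6, 12-7, 13-9, 2-4, 4-5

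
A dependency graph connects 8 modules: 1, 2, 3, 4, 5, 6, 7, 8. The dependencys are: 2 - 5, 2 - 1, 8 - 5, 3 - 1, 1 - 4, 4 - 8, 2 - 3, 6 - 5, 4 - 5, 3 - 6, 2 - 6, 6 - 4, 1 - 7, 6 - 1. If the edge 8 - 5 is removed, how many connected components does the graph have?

1

8 and 5 are still connected via 8-4-5, so the component count stays at 1.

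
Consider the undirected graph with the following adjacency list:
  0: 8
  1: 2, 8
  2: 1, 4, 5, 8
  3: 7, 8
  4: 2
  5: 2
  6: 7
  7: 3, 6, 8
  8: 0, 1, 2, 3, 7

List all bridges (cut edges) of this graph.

0-8, 2-4, 2-5, 6-7

The edges on the cycle 8-7-3-8 are not bridges since each lies on that cycle.
But removing 8-0 disconnects 8 from 0; removing 4-2 disconnects 4 from 2; removing 5-2 disconnects 5 from 2; removing 7-6 disconnects 7 from 6 — these are bridges.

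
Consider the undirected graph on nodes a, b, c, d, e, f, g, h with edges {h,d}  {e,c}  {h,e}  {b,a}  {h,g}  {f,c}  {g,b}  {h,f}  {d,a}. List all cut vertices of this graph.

h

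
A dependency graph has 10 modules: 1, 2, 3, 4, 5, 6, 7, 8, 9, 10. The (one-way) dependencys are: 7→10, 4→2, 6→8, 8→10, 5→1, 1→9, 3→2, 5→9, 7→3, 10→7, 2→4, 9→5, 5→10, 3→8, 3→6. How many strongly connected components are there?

3

{3, 6, 7, 8, 10} are all mutually reachable — one SCC of size 5.
{1, 5, 9} are all mutually reachable — one SCC of size 3.
{2, 4} are all mutually reachable — one SCC of size 2.
That gives 3 strongly connected components.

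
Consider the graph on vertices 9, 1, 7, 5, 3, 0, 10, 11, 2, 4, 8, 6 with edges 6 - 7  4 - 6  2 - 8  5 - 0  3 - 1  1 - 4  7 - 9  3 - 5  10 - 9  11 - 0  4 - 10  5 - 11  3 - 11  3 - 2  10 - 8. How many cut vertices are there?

Removing 3 increases the component count from 1 to 2, so 3 is a cut vertex.
By contrast removing 10 leaves 1 component; it is not a cut vertex. No other vertex is a cut vertex either.

1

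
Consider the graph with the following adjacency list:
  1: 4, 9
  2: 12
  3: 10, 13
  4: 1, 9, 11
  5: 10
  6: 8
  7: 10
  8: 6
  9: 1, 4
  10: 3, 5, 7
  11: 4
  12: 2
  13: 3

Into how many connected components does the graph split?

4

Starting from 6 we can reach 6, 8. That is one component of size 2.
Starting from 2 we can reach 2, 12. That is one component of size 2.
Starting from 1 we can reach 1, 4, 9, 11. That is one component of size 4.
Starting from 3 we can reach 3, 5, 7, 10, 13. That is one component of size 5.
Total: 4 components.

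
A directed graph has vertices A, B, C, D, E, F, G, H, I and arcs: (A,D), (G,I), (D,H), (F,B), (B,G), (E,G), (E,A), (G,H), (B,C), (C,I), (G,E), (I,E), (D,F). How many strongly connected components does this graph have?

2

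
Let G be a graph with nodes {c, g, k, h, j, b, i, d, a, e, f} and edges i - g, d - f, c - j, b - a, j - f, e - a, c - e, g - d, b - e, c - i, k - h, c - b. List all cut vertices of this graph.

c

Removing c increases the component count from 2 to 3, so c is a cut vertex.
By contrast removing g leaves 2 components; it is not a cut vertex. No other vertex is a cut vertex either.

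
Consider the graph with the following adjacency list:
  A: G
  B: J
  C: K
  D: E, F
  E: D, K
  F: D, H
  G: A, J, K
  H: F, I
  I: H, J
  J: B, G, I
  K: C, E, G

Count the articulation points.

Removing G increases the component count from 1 to 2, so G is a cut vertex.
Removing J increases the component count from 1 to 2, so J is a cut vertex.
Removing K increases the component count from 1 to 2, so K is a cut vertex.
By contrast removing E leaves 1 component; it is not a cut vertex. No other vertex is a cut vertex either.

3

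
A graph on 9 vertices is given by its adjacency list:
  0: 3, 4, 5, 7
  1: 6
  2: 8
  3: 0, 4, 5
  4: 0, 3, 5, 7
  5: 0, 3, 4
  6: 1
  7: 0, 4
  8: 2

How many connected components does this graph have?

Starting from 1 we can reach 1, 6. That is one component of size 2.
Starting from 2 we can reach 2, 8. That is one component of size 2.
Starting from 0 we can reach 0, 3, 4, 5, 7. That is one component of size 5.
Total: 3 components.

3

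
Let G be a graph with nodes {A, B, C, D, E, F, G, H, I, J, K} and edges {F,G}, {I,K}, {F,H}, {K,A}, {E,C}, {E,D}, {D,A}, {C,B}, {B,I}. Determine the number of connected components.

3

J is isolated — a component by itself.
Starting from F we can reach F, G, H. That is one component of size 3.
Starting from A we can reach A, B, C, D, E, I, K. That is one component of size 7.
Total: 3 components.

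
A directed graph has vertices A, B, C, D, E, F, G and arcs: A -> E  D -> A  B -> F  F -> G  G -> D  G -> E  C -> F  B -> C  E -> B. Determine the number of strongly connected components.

1

{A, B, C, D, E, F, G} are all mutually reachable — one SCC of size 7.
That gives 1 strongly connected component.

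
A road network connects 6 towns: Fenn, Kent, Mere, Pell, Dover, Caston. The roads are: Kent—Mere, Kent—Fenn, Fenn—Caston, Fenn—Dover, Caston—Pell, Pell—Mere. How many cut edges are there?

1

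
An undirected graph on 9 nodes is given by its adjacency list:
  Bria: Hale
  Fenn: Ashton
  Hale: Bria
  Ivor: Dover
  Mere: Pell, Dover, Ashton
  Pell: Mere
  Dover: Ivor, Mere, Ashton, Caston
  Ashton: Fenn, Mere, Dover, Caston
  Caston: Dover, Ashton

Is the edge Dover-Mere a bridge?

After removing Dover-Mere, the path Dover-Ashton-Mere still connects them, so the edge is not a bridge.

No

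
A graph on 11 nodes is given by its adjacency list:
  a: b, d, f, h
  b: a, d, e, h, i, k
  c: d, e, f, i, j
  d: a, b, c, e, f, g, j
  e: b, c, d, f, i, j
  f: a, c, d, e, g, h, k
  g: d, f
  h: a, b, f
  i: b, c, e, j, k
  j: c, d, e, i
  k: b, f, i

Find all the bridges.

none

The edges on the cycle h-f-g-d-a-b-h are not bridges since each lies on that cycle.
Every edge lies on some cycle, so there are no bridges.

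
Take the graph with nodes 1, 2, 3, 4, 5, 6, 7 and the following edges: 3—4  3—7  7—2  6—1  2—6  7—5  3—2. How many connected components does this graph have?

1

Starting from 1 we can reach 1, 2, 3, 4, 5, 6, 7. That is one component of size 7.
Total: 1 component.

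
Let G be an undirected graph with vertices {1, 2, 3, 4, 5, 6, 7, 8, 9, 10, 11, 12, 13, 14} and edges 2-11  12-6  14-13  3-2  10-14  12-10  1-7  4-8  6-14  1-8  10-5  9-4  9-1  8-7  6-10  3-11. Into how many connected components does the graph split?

3

Starting from 2 we can reach 2, 3, 11. That is one component of size 3.
Starting from 1 we can reach 1, 4, 7, 8, 9. That is one component of size 5.
Starting from 5 we can reach 5, 6, 10, 12, 13, 14. That is one component of size 6.
Total: 3 components.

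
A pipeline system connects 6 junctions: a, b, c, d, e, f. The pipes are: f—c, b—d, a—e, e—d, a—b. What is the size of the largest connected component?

4

Starting from c we can reach c, f. That is one component of size 2.
Starting from a we can reach a, b, d, e. That is one component of size 4.
The largest has 4 vertices.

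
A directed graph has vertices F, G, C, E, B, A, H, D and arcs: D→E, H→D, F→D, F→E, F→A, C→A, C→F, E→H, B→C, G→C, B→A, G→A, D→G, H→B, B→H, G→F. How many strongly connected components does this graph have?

{B, C, D, E, F, G, H} are all mutually reachable — one SCC of size 7.
{A} is an SCC by itself.
That gives 2 strongly connected components.

2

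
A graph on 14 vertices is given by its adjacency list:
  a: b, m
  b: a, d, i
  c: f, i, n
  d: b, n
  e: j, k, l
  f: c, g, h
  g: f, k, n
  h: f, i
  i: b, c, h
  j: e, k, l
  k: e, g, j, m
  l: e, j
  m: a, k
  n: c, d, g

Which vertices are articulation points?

k

Removing k increases the component count from 1 to 2, so k is a cut vertex.
By contrast removing g leaves 1 component; it is not a cut vertex. No other vertex is a cut vertex either.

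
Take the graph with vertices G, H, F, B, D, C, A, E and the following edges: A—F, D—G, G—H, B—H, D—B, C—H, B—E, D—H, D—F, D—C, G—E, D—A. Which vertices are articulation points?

Removing D increases the component count from 1 to 2, so D is a cut vertex.
By contrast removing F leaves 1 component; it is not a cut vertex. No other vertex is a cut vertex either.

D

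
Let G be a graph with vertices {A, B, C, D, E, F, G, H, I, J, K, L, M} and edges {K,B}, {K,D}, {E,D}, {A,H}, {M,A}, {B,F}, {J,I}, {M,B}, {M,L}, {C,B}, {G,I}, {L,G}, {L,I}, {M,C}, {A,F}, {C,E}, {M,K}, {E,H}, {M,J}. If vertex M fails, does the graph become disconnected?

Deleting M raises the number of components from 1 to 2, so M is a cut vertex.

Yes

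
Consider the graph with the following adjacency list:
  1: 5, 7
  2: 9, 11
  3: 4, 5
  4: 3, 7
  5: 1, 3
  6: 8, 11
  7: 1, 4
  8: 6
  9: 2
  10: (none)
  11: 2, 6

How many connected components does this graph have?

3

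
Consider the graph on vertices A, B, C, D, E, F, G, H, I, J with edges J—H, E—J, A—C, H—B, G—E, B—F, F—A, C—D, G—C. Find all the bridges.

C-D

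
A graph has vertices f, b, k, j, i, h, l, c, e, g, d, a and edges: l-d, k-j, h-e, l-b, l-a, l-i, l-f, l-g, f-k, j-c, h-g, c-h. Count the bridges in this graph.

5

The edges on the cycle l-f-k-j-c-h-g-l are not bridges since each lies on that cycle.
But removing l-b disconnects l from b; removing l-i disconnects l from i; removing l-d disconnects l from d; removing h-e disconnects h from e — these are bridges.
In total 5 edges are bridges.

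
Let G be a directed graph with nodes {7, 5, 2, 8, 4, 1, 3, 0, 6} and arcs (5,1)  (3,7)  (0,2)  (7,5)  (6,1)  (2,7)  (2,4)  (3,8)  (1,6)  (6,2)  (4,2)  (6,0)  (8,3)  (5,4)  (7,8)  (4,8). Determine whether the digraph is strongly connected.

Yes

From 5 we can reach every vertex (0, 1, 2, 3, 4, 5, 6, 7, 8), and every vertex can reach 5 (0, 1, 2, 3, 4, 5, 6, 7, 8). So the whole graph is one strongly connected component.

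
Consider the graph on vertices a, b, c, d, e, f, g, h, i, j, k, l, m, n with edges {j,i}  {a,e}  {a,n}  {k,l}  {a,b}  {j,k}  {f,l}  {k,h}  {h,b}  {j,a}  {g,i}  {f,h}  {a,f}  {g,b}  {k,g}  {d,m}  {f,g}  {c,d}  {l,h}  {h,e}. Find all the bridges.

The edges on the cycle k-h-b-g-k are not bridges since each lies on that cycle.
But removing d - m disconnects d from m; removing c - d disconnects c from d; removing n - a disconnects n from a — these are bridges.

a-n, c-d, d-m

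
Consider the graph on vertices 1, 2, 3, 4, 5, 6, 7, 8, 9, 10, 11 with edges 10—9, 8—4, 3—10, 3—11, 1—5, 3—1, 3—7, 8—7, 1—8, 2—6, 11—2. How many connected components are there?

1

Starting from 1 we can reach 1, 2, 3, 4, 5, 6, 7, 8, 9, 10, 11. That is one component of size 11.
Total: 1 component.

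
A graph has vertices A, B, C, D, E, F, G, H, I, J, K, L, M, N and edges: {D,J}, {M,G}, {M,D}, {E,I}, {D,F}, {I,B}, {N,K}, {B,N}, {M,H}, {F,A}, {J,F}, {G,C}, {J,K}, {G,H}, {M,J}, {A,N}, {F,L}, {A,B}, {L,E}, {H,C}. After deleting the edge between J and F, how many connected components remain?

J and F are still connected via J-D-F, so the component count stays at 1.

1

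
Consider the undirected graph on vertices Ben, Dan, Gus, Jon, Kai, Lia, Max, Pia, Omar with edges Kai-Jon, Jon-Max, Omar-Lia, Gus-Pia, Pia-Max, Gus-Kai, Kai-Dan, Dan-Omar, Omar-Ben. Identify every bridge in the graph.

Ben-Omar, Dan-Kai, Dan-Omar, Lia-Omar

The edges on the cycle Gus-Kai-Jon-Max-Pia-Gus are not bridges since each lies on that cycle.
But removing Dan-Kai disconnects Dan from Kai; removing Omar-Dan disconnects Omar from Dan; removing Omar-Lia disconnects Omar from Lia; removing Ben-Omar disconnects Ben from Omar — these are bridges.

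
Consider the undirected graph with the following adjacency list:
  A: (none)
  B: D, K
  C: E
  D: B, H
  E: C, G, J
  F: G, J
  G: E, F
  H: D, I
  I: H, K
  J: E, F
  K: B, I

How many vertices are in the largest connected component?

5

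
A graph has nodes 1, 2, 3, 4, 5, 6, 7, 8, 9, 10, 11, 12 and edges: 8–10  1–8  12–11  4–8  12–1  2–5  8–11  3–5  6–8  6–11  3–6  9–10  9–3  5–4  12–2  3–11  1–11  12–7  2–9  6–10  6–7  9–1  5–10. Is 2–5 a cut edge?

After removing 2–5, the path 2-9-3-5 still connects them, so the edge is not a bridge.

No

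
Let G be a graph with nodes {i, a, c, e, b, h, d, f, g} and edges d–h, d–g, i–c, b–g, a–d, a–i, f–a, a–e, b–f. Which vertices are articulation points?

a, d, i

Removing a increases the component count from 1 to 3, so a is a cut vertex.
Removing d increases the component count from 1 to 2, so d is a cut vertex.
Removing i increases the component count from 1 to 2, so i is a cut vertex.
By contrast removing h leaves 1 component; it is not a cut vertex. No other vertex is a cut vertex either.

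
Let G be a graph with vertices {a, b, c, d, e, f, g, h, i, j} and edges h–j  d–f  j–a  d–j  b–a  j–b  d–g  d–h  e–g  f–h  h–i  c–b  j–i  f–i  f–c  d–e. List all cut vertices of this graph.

d

Removing d increases the component count from 1 to 2, so d is a cut vertex.
By contrast removing g leaves 1 component; it is not a cut vertex. No other vertex is a cut vertex either.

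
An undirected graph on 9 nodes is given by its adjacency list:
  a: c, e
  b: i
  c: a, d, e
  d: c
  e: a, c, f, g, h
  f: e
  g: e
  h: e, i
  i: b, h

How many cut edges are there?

6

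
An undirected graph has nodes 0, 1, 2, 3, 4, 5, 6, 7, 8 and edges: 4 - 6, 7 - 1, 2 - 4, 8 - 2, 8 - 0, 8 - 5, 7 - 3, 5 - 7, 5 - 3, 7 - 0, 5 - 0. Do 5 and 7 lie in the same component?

Yes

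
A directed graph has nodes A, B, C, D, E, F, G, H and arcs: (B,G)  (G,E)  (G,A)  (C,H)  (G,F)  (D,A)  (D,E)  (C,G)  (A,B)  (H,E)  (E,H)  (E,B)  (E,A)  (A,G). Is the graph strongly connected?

No

There is no directed path from D to C, so the graph is not strongly connected.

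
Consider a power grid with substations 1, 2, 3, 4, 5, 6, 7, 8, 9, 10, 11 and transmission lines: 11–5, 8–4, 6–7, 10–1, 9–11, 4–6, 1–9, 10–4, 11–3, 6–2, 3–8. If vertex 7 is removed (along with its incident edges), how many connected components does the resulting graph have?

With 7 gone, the remaining components are: {1, 2, 3, 4, 5, 6, 8, 9, 10, 11}.
That is 1 component.

1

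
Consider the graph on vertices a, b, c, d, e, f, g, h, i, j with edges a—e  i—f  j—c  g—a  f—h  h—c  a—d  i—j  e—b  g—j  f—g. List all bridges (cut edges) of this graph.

a-d, a-e, a-g, b-e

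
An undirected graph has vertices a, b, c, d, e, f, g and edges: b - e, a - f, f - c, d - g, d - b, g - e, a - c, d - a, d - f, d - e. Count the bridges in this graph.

0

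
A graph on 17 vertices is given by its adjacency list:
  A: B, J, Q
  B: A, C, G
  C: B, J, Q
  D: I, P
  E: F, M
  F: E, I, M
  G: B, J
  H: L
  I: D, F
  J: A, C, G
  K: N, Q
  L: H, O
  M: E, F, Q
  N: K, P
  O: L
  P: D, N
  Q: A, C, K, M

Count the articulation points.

Removing L increases the component count from 2 to 3, so L is a cut vertex.
Removing Q increases the component count from 2 to 3, so Q is a cut vertex.
By contrast removing P leaves 2 components; it is not a cut vertex. No other vertex is a cut vertex either.

2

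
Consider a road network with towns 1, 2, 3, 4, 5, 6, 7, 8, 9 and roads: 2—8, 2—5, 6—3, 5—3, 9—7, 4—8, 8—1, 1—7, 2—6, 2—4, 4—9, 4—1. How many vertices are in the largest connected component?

Starting from 1 we can reach 1, 2, 3, 4, 5, 6, 7, 8, 9. That is one component of size 9.
The largest has 9 vertices.

9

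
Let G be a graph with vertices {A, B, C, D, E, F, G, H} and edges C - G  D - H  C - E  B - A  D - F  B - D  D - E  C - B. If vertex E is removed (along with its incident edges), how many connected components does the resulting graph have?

1

With E gone, the remaining components are: {A, B, C, D, F, G, H}.
That is 1 component.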